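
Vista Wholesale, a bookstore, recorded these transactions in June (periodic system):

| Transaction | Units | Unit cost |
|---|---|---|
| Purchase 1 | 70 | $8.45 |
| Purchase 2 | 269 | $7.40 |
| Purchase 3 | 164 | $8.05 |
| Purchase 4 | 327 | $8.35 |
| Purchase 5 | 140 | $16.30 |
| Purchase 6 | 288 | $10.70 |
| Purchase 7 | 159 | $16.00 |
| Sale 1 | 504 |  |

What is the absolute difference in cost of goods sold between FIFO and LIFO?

$2,644.05

FIFO COGS: 70 @ $8.45 + 269 @ $7.40 + 164 @ $8.05 + 1 @ $8.35 = $3,910.65
LIFO COGS: 159 @ $16.00 + 288 @ $10.70 + 57 @ $16.30 = $6,554.70
Difference = |$3,910.65 − $6,554.70| = $2,644.05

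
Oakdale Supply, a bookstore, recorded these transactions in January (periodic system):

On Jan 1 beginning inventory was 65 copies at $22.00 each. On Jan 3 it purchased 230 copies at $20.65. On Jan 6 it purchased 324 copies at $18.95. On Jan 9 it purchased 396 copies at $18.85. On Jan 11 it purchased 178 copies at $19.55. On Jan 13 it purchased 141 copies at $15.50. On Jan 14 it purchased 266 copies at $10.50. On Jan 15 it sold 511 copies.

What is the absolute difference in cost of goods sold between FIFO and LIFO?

FIFO COGS: 65 @ $22.00 + 230 @ $20.65 + 216 @ $18.95 = $10,272.70
LIFO COGS: 266 @ $10.50 + 141 @ $15.50 + 104 @ $19.55 = $7,011.70
Difference = |$10,272.70 − $7,011.70| = $3,261.00

$3,261.00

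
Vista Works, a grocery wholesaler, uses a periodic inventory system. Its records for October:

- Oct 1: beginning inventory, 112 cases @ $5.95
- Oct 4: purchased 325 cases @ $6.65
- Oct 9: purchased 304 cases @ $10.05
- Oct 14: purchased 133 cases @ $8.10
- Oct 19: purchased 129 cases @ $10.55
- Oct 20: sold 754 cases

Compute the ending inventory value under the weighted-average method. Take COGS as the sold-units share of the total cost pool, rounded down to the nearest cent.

Ending inventory = $2,065.76

Oct 20, sell 754: 754/1003 × $8,321.10 → $6,255.34
Ending inventory (cost pool remaining) = $2,065.76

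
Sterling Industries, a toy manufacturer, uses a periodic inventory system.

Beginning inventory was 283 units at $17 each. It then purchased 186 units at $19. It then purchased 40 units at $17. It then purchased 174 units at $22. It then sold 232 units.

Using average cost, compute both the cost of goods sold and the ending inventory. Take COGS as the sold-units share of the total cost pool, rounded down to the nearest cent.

Sale 1, sell 232: 232/683 × $12,853.00 → $4,365.87
Ending inventory (cost pool remaining) = $8,487.13

COGS = $4,365.87; ending inventory = $8,487.13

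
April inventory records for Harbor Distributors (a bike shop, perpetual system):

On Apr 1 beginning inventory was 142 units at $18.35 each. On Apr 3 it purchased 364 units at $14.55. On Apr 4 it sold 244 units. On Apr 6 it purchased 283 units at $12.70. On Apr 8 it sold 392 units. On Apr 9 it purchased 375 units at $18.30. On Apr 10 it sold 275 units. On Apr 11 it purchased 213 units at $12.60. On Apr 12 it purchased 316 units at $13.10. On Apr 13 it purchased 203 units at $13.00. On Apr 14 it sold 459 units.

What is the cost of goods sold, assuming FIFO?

Apr 4, 244 sold [FIFO — oldest first]: 142 @ $18.35 + 102 @ $14.55 = $4,089.80
Apr 8, 392 sold [FIFO — oldest first]: 262 @ $14.55 + 130 @ $12.70 = $5,463.10
Apr 10, 275 sold [FIFO — oldest first]: 153 @ $12.70 + 122 @ $18.30 = $4,175.70
Apr 14, 459 sold [FIFO — oldest first]: 253 @ $18.30 + 206 @ $12.60 = $7,225.50
Total COGS = $4,089.80 + $5,463.10 + $4,175.70 + $7,225.50 = $20,954.10
Ending inventory: 7 @ $12.60 + 316 @ $13.10 + 203 @ $13.00 = $6,866.80

COGS = $20,954.10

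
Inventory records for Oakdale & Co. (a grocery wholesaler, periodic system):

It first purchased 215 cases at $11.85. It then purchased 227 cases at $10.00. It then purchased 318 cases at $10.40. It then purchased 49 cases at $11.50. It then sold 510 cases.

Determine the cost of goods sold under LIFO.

Sale 1 (510) [LIFO — newest first]: 49 @ $11.50 + 318 @ $10.40 + 143 @ $10.00 = $5,300.70
Ending inventory: 215 @ $11.85 + 84 @ $10.00 = $3,387.75
Check: goods available $8,688.45 = COGS $5,300.70 + ending $3,387.75

COGS = $5,300.70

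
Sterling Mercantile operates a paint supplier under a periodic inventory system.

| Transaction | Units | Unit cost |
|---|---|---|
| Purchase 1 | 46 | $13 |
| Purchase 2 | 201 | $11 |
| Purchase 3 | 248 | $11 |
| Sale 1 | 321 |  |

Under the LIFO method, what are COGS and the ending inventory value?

COGS = $3,531; ending inventory = $2,006

Sale 1 (321) [LIFO — newest first]: 248 @ $11 + 73 @ $11 = $3,531
Ending inventory: 46 @ $13 + 128 @ $11 = $2,006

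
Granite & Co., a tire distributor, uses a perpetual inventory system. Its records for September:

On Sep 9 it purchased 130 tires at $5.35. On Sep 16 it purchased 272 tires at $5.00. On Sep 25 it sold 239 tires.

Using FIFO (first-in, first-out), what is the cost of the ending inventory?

Ending inventory = $815.00

Sep 25, 239 sold [FIFO — oldest first]: 130 @ $5.35 + 109 @ $5.00 = $1,240.50
Ending inventory: 163 @ $5.00 = $815.00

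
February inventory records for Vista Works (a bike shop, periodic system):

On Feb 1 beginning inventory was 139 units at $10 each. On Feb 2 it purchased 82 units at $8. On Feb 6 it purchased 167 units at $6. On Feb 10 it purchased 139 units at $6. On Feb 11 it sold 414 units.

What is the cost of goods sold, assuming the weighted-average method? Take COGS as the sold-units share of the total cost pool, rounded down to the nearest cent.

COGS = $3,049.61

Feb 11, sell 414: 414/527 × $3,882.00 → $3,049.61
Ending inventory (cost pool remaining) = $832.39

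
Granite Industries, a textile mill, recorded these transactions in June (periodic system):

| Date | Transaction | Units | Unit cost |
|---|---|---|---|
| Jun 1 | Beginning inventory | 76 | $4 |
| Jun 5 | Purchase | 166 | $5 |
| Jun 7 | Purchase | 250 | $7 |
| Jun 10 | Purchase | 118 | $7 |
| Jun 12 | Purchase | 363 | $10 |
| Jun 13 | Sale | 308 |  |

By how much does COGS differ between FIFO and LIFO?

FIFO COGS: 76 @ $4 + 166 @ $5 + 66 @ $7 = $1,596
LIFO COGS: 308 @ $10 = $3,080
Difference = |$1,596 − $3,080| = $1,484

$1,484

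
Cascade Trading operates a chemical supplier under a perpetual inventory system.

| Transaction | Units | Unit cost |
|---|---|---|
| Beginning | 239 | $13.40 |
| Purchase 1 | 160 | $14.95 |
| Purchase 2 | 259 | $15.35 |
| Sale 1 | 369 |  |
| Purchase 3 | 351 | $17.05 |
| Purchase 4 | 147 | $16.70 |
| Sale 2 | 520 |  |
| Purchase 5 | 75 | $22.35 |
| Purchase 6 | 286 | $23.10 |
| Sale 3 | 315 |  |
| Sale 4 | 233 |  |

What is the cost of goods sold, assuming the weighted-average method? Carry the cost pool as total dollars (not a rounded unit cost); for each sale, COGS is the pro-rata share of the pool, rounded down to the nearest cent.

After Beginning: 239 on hand, pool $3,202.60 (≈ $13.4000 each)
After Purchase 1: 399 on hand, pool $5,594.60 (≈ $14.0216 each)
After Purchase 2: 658 on hand, pool $9,570.25 (≈ $14.5445 each)
Sale 1, sell 369: 369/658 × $9,570.25 → $5,366.90
After Purchase 3: 640 on hand, pool $10,187.90 (≈ $15.9186 each)
After Purchase 4: 787 on hand, pool $12,642.80 (≈ $16.0645 each)
Sale 2, sell 520: 520/787 × $12,642.80 → $8,353.56
After Purchase 5: 342 on hand, pool $5,965.49 (≈ $17.4430 each)
After Purchase 6: 628 on hand, pool $12,572.09 (≈ $20.0193 each)
Sale 3, sell 315: 315/628 × $12,572.09 → $6,306.06
Sale 4, sell 233: 233/313 × $6,266.03 → $4,664.48
Total COGS = $5,366.90 + $8,353.56 + $6,306.06 + $4,664.48 = $24,691.00
Ending inventory (cost pool remaining) = $1,601.55

COGS = $24,691.00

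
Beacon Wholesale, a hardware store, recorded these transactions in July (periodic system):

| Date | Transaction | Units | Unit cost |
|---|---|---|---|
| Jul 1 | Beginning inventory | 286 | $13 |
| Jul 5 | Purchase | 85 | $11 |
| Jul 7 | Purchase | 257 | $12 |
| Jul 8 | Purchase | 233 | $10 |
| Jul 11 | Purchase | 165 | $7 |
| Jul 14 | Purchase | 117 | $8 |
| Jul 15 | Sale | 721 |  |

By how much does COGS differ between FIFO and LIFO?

$1,774

FIFO COGS: 286 @ $13 + 85 @ $11 + 257 @ $12 + 93 @ $10 = $8,667
LIFO COGS: 117 @ $8 + 165 @ $7 + 233 @ $10 + 206 @ $12 = $6,893
Difference = |$8,667 − $6,893| = $1,774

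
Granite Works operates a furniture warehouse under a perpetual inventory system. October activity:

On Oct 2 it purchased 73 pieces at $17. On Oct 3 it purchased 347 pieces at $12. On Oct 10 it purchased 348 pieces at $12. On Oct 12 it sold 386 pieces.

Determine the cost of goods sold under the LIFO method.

COGS = $4,632

Oct 12, 386 sold [LIFO — newest first]: 348 @ $12 + 38 @ $12 = $4,632
Ending inventory: 73 @ $17 + 309 @ $12 = $4,949
Check: goods available $9,581 = COGS $4,632 + ending $4,949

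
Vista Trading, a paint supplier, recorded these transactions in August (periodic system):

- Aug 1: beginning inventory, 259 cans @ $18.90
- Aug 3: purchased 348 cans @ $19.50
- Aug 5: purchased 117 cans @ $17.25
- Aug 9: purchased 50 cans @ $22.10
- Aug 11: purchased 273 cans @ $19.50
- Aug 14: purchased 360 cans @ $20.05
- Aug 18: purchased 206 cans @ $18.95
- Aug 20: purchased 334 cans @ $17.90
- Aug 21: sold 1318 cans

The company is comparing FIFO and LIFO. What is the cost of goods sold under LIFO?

COGS = $25,167.55

FIFO COGS: 259 @ $18.90 + 348 @ $19.50 + 117 @ $17.25 + 50 @ $22.10 + 273 @ $19.50 + 271 @ $20.05 = $25,561.40
LIFO COGS: 334 @ $17.90 + 206 @ $18.95 + 360 @ $20.05 + 273 @ $19.50 + 50 @ $22.10 + 95 @ $17.25 = $25,167.55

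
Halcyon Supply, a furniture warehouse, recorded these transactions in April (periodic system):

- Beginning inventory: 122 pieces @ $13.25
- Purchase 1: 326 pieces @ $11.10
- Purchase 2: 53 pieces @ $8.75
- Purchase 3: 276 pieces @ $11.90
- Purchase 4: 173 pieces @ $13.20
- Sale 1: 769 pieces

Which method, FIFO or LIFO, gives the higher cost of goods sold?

LIFO

FIFO COGS: 122 @ $13.25 + 326 @ $11.10 + 53 @ $8.75 + 268 @ $11.90 = $8,888.05
LIFO COGS: 173 @ $13.20 + 276 @ $11.90 + 53 @ $8.75 + 267 @ $11.10 = $8,995.45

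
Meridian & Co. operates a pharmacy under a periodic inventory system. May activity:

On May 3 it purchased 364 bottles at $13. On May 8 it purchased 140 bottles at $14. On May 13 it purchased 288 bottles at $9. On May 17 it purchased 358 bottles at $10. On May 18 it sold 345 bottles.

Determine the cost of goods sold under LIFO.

COGS = $3,450

May 18, 345 sold [LIFO — newest first]: 345 @ $10 = $3,450
Ending inventory: 364 @ $13 + 140 @ $14 + 288 @ $9 + 13 @ $10 = $9,414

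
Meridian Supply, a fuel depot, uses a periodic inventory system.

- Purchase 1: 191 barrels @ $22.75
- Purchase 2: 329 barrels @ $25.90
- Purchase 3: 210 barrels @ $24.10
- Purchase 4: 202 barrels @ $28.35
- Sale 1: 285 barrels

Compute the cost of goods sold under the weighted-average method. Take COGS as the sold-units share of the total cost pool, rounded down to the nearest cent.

Sale 1, sell 285: 285/932 × $23,654.05 → $7,233.26
Ending inventory (cost pool remaining) = $16,420.79

COGS = $7,233.26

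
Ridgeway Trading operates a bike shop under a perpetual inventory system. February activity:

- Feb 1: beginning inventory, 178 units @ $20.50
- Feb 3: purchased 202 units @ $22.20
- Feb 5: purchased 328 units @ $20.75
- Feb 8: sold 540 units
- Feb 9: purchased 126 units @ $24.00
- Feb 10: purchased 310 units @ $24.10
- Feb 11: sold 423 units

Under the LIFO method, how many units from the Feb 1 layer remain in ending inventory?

Feb 8, 540 sold [LIFO — newest first]: 328 @ $20.75 + 202 @ $22.20 + 10 @ $20.50 = $11,495.40
Feb 11, 423 sold [LIFO — newest first]: 310 @ $24.10 + 113 @ $24.00 = $10,183.00
Total COGS = $11,495.40 + $10,183.00 = $21,678.40
Ending inventory: 168 @ $20.50 + 13 @ $24.00 = $3,756.00
Check: goods available $25,434.40 = COGS $21,678.40 + ending $3,756.00

168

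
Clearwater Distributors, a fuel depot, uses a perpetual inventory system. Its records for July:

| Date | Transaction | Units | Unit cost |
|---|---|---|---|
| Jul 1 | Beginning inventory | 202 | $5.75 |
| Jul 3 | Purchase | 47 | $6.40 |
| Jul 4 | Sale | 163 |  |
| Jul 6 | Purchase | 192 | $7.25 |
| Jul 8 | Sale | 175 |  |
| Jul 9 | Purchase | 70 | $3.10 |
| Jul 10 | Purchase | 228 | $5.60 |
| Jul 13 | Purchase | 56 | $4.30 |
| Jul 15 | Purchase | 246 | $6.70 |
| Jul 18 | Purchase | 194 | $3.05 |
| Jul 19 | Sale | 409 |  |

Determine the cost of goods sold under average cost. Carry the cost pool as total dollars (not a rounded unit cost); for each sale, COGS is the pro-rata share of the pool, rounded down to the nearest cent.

After Jul 1: 202 on hand, pool $1,161.50 (≈ $5.7500 each)
After Jul 3: 249 on hand, pool $1,462.30 (≈ $5.8727 each)
Jul 4, sell 163: 163/249 × $1,462.30 → $957.24
After Jul 6: 278 on hand, pool $1,897.06 (≈ $6.8240 each)
Jul 8, sell 175: 175/278 × $1,897.06 → $1,194.19
After Jul 9: 173 on hand, pool $919.87 (≈ $5.3172 each)
After Jul 10: 401 on hand, pool $2,196.67 (≈ $5.4780 each)
After Jul 13: 457 on hand, pool $2,437.47 (≈ $5.3336 each)
After Jul 15: 703 on hand, pool $4,085.67 (≈ $5.8118 each)
After Jul 18: 897 on hand, pool $4,677.37 (≈ $5.2145 each)
Jul 19, sell 409: 409/897 × $4,677.37 → $2,132.71
Total COGS = $957.24 + $1,194.19 + $2,132.71 = $4,284.14
Ending inventory (cost pool remaining) = $2,544.66
Check: goods available $6,828.80 = COGS $4,284.14 + ending $2,544.66

COGS = $4,284.14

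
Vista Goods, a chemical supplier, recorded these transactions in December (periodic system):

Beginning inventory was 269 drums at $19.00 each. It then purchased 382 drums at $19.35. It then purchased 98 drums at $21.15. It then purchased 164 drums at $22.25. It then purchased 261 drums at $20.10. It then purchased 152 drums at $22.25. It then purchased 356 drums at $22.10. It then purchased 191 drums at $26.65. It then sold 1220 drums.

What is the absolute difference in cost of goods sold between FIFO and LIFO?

FIFO COGS: 269 @ $19.00 + 382 @ $19.35 + 98 @ $21.15 + 164 @ $22.25 + 261 @ $20.10 + 46 @ $22.25 = $24,494.00
LIFO COGS: 191 @ $26.65 + 356 @ $22.10 + 152 @ $22.25 + 261 @ $20.10 + 164 @ $22.25 + 96 @ $21.15 = $27,265.25
Difference = |$24,494.00 − $27,265.25| = $2,771.25

$2,771.25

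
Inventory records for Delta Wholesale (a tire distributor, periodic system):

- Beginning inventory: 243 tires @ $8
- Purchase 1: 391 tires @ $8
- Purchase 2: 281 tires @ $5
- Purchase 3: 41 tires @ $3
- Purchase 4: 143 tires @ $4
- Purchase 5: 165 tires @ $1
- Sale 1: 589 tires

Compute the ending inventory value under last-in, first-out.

Sale 1 (589) [LIFO — newest first]: 165 @ $1 + 143 @ $4 + 41 @ $3 + 240 @ $5 = $2,060
Ending inventory: 243 @ $8 + 391 @ $8 + 41 @ $5 = $5,277
Check: goods available $7,337 = COGS $2,060 + ending $5,277

Ending inventory = $5,277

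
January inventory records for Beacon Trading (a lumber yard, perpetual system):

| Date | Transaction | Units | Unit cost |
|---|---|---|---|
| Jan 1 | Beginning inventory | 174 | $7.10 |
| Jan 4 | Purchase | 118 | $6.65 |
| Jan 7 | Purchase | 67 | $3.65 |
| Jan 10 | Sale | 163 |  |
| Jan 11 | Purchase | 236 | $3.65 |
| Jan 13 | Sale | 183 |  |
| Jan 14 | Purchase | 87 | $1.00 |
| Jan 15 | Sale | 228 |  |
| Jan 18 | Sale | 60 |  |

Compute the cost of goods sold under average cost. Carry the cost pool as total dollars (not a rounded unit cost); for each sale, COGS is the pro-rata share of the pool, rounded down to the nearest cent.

After Jan 1: 174 on hand, pool $1,235.40 (≈ $7.1000 each)
After Jan 4: 292 on hand, pool $2,020.10 (≈ $6.9182 each)
After Jan 7: 359 on hand, pool $2,264.65 (≈ $6.3082 each)
Jan 10, sell 163: 163/359 × $2,264.65 → $1,028.23
After Jan 11: 432 on hand, pool $2,097.82 (≈ $4.8561 each)
Jan 13, sell 183: 183/432 × $2,097.82 → $888.65
After Jan 14: 336 on hand, pool $1,296.17 (≈ $3.8576 each)
Jan 15, sell 228: 228/336 × $1,296.17 → $879.54
Jan 18, sell 60: 60/108 × $416.63 → $231.46
Total COGS = $1,028.23 + $888.65 + $879.54 + $231.46 = $3,027.88
Ending inventory (cost pool remaining) = $185.17

COGS = $3,027.88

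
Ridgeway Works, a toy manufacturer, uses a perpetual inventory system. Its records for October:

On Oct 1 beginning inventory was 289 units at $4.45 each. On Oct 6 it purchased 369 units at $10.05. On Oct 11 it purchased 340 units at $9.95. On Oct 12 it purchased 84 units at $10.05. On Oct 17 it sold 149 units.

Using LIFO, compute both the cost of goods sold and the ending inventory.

Oct 17, 149 sold [LIFO — newest first]: 84 @ $10.05 + 65 @ $9.95 = $1,490.95
Ending inventory: 289 @ $4.45 + 369 @ $10.05 + 275 @ $9.95 = $7,730.75
Check: goods available $9,221.70 = COGS $1,490.95 + ending $7,730.75

COGS = $1,490.95; ending inventory = $7,730.75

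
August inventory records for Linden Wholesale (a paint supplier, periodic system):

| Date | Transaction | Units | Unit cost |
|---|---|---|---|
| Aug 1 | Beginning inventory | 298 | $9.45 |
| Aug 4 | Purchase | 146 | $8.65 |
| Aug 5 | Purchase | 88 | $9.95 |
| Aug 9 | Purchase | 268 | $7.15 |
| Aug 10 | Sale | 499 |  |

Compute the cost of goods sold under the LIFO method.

Aug 10, 499 sold [LIFO — newest first]: 268 @ $7.15 + 88 @ $9.95 + 143 @ $8.65 = $4,028.75
Ending inventory: 298 @ $9.45 + 3 @ $8.65 = $2,842.05

COGS = $4,028.75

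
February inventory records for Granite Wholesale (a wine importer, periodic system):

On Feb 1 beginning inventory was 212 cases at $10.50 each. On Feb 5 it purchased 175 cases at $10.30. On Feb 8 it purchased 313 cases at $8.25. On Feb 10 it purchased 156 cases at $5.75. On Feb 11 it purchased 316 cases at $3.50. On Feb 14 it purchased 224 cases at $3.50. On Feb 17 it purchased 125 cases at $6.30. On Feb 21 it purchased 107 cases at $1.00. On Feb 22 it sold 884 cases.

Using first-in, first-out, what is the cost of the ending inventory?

Feb 22, 884 sold [FIFO — oldest first]: 212 @ $10.50 + 175 @ $10.30 + 313 @ $8.25 + 156 @ $5.75 + 28 @ $3.50 = $7,605.75
Ending inventory: 288 @ $3.50 + 224 @ $3.50 + 125 @ $6.30 + 107 @ $1.00 = $2,686.50

Ending inventory = $2,686.50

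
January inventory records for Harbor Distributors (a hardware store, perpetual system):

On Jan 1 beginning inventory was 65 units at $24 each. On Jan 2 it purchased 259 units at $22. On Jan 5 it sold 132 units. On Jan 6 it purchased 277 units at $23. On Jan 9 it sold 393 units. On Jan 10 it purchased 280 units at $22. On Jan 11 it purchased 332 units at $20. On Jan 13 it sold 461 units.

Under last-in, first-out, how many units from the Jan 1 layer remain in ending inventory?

65

Jan 5, 132 sold [LIFO — newest first]: 132 @ $22 = $2,904
Jan 9, 393 sold [LIFO — newest first]: 277 @ $23 + 116 @ $22 = $8,923
Jan 13, 461 sold [LIFO — newest first]: 332 @ $20 + 129 @ $22 = $9,478
Total COGS = $2,904 + $8,923 + $9,478 = $21,305
Ending inventory: 65 @ $24 + 11 @ $22 + 151 @ $22 = $5,124
Check: goods available $26,429 = COGS $21,305 + ending $5,124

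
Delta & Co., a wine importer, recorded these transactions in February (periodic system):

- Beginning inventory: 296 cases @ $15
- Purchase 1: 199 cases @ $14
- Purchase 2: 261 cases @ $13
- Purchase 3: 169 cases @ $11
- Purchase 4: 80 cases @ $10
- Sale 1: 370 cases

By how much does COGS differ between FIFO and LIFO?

FIFO COGS: 296 @ $15 + 74 @ $14 = $5,476
LIFO COGS: 80 @ $10 + 169 @ $11 + 121 @ $13 = $4,232
Difference = |$5,476 − $4,232| = $1,244

$1,244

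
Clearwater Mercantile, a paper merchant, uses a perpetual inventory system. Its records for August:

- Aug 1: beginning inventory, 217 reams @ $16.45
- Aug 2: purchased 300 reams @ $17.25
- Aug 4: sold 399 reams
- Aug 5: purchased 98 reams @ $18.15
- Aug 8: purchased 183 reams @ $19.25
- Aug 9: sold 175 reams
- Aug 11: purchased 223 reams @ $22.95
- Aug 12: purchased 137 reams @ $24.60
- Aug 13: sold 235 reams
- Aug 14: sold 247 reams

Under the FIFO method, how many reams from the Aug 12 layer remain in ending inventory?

102

Aug 4, 399 sold [FIFO — oldest first]: 217 @ $16.45 + 182 @ $17.25 = $6,709.15
Aug 9, 175 sold [FIFO — oldest first]: 118 @ $17.25 + 57 @ $18.15 = $3,070.05
Aug 13, 235 sold [FIFO — oldest first]: 41 @ $18.15 + 183 @ $19.25 + 11 @ $22.95 = $4,519.35
Aug 14, 247 sold [FIFO — oldest first]: 212 @ $22.95 + 35 @ $24.60 = $5,726.40
Total COGS = $6,709.15 + $3,070.05 + $4,519.35 + $5,726.40 = $20,024.95
Ending inventory: 102 @ $24.60 = $2,509.20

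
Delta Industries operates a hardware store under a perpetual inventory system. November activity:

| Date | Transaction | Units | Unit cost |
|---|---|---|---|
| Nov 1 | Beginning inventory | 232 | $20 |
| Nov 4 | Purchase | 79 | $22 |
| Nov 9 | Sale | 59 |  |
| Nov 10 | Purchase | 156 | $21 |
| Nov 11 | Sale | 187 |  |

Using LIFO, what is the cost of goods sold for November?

Nov 9, 59 sold [LIFO — newest first]: 59 @ $22 = $1,298
Nov 11, 187 sold [LIFO — newest first]: 156 @ $21 + 20 @ $22 + 11 @ $20 = $3,936
Total COGS = $1,298 + $3,936 = $5,234
Ending inventory: 221 @ $20 = $4,420
Check: goods available $9,654 = COGS $5,234 + ending $4,420

COGS = $5,234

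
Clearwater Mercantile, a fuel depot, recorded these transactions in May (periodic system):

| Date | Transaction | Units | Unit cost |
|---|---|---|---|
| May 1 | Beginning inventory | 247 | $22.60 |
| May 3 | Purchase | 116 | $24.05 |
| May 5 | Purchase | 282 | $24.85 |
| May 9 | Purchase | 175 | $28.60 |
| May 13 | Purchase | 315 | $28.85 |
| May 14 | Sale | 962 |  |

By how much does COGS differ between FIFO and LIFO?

FIFO COGS: 247 @ $22.60 + 116 @ $24.05 + 282 @ $24.85 + 175 @ $28.60 + 142 @ $28.85 = $24,481.40
LIFO COGS: 315 @ $28.85 + 175 @ $28.60 + 282 @ $24.85 + 116 @ $24.05 + 74 @ $22.60 = $25,562.65
Difference = |$24,481.40 − $25,562.65| = $1,081.25

$1,081.25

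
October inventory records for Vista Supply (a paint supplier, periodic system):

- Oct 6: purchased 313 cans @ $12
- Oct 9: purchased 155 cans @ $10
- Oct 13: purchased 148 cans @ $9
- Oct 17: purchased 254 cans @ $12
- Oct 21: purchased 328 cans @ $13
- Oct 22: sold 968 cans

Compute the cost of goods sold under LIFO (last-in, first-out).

Oct 22, 968 sold [LIFO — newest first]: 328 @ $13 + 254 @ $12 + 148 @ $9 + 155 @ $10 + 83 @ $12 = $11,190
Ending inventory: 230 @ $12 = $2,760
Check: goods available $13,950 = COGS $11,190 + ending $2,760

COGS = $11,190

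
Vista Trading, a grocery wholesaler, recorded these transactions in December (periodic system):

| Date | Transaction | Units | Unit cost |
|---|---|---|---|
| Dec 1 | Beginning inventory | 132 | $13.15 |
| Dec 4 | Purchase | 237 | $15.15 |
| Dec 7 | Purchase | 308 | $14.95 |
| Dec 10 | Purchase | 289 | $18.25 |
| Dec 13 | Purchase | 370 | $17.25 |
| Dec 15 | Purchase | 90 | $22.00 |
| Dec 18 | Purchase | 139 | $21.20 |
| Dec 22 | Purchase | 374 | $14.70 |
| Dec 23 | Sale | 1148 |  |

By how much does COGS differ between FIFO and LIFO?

FIFO COGS: 132 @ $13.15 + 237 @ $15.15 + 308 @ $14.95 + 289 @ $18.25 + 182 @ $17.25 = $18,344.70
LIFO COGS: 374 @ $14.70 + 139 @ $21.20 + 90 @ $22.00 + 370 @ $17.25 + 175 @ $18.25 = $20,000.85
Difference = |$18,344.70 − $20,000.85| = $1,656.15

$1,656.15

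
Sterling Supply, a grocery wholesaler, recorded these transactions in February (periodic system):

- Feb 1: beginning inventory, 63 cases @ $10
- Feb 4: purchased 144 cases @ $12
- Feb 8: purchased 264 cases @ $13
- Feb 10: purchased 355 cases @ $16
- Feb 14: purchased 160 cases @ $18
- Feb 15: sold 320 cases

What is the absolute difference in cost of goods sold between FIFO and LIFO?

FIFO COGS: 63 @ $10 + 144 @ $12 + 113 @ $13 = $3,827
LIFO COGS: 160 @ $18 + 160 @ $16 = $5,440
Difference = |$3,827 − $5,440| = $1,613

$1,613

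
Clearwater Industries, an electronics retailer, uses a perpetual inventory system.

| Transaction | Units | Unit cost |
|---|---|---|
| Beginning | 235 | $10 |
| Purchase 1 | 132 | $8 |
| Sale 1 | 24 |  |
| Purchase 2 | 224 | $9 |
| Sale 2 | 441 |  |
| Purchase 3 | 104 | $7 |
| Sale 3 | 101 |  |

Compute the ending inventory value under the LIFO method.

Sale 1 (24) [LIFO — newest first]: 24 @ $8 = $192
Sale 2 (441) [LIFO — newest first]: 224 @ $9 + 108 @ $8 + 109 @ $10 = $3,970
Sale 3 (101) [LIFO — newest first]: 101 @ $7 = $707
Total COGS = $192 + $3,970 + $707 = $4,869
Ending inventory: 126 @ $10 + 3 @ $7 = $1,281
Check: goods available $6,150 = COGS $4,869 + ending $1,281

Ending inventory = $1,281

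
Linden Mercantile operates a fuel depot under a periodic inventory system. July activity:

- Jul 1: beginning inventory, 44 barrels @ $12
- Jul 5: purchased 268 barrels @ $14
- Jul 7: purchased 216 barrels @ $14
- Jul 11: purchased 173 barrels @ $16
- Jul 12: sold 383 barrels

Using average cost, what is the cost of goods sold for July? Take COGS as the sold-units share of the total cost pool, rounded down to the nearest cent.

Jul 12, sell 383: 383/701 × $10,072.00 → $5,502.96
Ending inventory (cost pool remaining) = $4,569.04
Check: goods available $10,072.00 = COGS $5,502.96 + ending $4,569.04

COGS = $5,502.96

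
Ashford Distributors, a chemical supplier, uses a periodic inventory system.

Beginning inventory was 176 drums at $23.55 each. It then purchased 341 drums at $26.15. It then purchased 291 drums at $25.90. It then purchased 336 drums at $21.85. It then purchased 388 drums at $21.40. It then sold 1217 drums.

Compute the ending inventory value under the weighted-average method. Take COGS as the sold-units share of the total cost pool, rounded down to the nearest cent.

Ending inventory = $7,452.19

Sale 1, sell 1217: 1217/1532 × $36,243.65 → $28,791.46
Ending inventory (cost pool remaining) = $7,452.19
Check: goods available $36,243.65 = COGS $28,791.46 + ending $7,452.19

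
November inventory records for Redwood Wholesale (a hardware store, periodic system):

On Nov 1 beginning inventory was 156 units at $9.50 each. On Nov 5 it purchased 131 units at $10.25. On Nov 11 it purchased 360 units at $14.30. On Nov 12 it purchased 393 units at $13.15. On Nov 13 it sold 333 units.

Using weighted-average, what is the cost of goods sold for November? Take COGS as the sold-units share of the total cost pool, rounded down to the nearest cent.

Nov 13, sell 333: 333/1040 × $13,140.70 → $4,207.55
Ending inventory (cost pool remaining) = $8,933.15

COGS = $4,207.55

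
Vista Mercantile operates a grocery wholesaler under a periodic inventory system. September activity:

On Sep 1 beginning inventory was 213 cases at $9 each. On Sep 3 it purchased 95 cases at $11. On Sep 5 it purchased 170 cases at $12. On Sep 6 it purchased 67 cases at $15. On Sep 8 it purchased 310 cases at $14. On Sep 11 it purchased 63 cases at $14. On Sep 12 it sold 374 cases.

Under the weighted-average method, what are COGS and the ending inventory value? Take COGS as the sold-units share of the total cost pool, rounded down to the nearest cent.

Sep 12, sell 374: 374/918 × $11,229.00 → $4,574.77
Ending inventory (cost pool remaining) = $6,654.23
Check: goods available $11,229.00 = COGS $4,574.77 + ending $6,654.23

COGS = $4,574.77; ending inventory = $6,654.23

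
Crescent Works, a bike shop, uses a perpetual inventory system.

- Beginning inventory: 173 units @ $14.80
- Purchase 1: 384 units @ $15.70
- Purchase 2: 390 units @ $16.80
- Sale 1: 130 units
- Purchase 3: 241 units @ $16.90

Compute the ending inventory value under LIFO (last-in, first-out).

Sale 1 (130) [LIFO — newest first]: 130 @ $16.80 = $2,184.00
Ending inventory: 173 @ $14.80 + 384 @ $15.70 + 260 @ $16.80 + 241 @ $16.90 = $17,030.10
Check: goods available $19,214.10 = COGS $2,184.00 + ending $17,030.10

Ending inventory = $17,030.10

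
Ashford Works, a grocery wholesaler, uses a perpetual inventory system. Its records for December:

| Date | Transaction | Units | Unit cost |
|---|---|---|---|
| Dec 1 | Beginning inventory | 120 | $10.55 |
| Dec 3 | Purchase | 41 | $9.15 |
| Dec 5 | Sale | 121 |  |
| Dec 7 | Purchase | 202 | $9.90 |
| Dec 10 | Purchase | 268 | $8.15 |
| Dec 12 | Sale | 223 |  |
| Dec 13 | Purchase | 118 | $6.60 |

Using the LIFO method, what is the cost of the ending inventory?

Ending inventory = $3,567.35

Dec 5, 121 sold [LIFO — newest first]: 41 @ $9.15 + 80 @ $10.55 = $1,219.15
Dec 12, 223 sold [LIFO — newest first]: 223 @ $8.15 = $1,817.45
Total COGS = $1,219.15 + $1,817.45 = $3,036.60
Ending inventory: 40 @ $10.55 + 202 @ $9.90 + 45 @ $8.15 + 118 @ $6.60 = $3,567.35
Check: goods available $6,603.95 = COGS $3,036.60 + ending $3,567.35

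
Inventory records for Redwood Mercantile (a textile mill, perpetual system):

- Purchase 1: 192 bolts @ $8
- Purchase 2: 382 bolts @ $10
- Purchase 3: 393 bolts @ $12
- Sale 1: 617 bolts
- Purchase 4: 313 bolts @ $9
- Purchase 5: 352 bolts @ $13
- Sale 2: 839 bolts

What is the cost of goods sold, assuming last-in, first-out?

Sale 1 (617) [LIFO — newest first]: 393 @ $12 + 224 @ $10 = $6,956
Sale 2 (839) [LIFO — newest first]: 352 @ $13 + 313 @ $9 + 158 @ $10 + 16 @ $8 = $9,101
Total COGS = $6,956 + $9,101 = $16,057
Ending inventory: 176 @ $8 = $1,408
Check: goods available $17,465 = COGS $16,057 + ending $1,408

COGS = $16,057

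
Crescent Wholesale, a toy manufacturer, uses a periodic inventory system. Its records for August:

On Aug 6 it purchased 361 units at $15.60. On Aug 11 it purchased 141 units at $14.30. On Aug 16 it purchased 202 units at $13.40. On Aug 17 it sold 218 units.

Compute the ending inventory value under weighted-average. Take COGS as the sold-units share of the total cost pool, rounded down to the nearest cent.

Aug 17, sell 218: 218/704 × $10,354.70 → $3,206.42
Ending inventory (cost pool remaining) = $7,148.28
Check: goods available $10,354.70 = COGS $3,206.42 + ending $7,148.28

Ending inventory = $7,148.28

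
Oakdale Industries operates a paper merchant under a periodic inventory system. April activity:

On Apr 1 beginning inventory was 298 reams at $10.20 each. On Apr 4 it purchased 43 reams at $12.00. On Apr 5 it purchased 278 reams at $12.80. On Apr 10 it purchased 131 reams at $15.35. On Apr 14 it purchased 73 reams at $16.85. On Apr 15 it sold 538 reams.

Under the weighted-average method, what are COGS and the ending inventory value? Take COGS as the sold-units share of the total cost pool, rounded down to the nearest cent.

Apr 15, sell 538: 538/823 × $10,354.90 → $6,769.05
Ending inventory (cost pool remaining) = $3,585.85
Check: goods available $10,354.90 = COGS $6,769.05 + ending $3,585.85

COGS = $6,769.05; ending inventory = $3,585.85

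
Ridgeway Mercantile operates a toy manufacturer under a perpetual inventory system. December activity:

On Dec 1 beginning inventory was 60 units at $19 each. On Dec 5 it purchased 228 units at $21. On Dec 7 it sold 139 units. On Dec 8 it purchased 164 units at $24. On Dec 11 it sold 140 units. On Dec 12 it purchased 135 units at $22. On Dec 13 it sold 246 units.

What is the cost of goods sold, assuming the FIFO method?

COGS = $11,470

Dec 7, 139 sold [FIFO — oldest first]: 60 @ $19 + 79 @ $21 = $2,799
Dec 11, 140 sold [FIFO — oldest first]: 140 @ $21 = $2,940
Dec 13, 246 sold [FIFO — oldest first]: 9 @ $21 + 164 @ $24 + 73 @ $22 = $5,731
Total COGS = $2,799 + $2,940 + $5,731 = $11,470
Ending inventory: 62 @ $22 = $1,364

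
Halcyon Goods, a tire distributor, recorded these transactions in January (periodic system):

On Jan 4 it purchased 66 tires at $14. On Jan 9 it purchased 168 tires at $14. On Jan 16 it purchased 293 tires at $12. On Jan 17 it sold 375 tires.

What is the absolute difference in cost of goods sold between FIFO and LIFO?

$304

FIFO COGS: 66 @ $14 + 168 @ $14 + 141 @ $12 = $4,968
LIFO COGS: 293 @ $12 + 82 @ $14 = $4,664
Difference = |$4,968 − $4,664| = $304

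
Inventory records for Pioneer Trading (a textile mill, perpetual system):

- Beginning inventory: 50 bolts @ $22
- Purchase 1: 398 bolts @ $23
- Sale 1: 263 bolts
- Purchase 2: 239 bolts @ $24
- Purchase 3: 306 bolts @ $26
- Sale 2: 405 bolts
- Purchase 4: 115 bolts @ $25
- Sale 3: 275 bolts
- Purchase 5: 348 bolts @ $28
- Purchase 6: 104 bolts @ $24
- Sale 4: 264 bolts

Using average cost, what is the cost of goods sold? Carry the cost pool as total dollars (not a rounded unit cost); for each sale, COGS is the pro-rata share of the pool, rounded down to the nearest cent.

COGS = $29,729.11

After Beginning: 50 on hand, pool $1,100.00 (≈ $22.0000 each)
After Purchase 1: 448 on hand, pool $10,254.00 (≈ $22.8884 each)
Sale 1, sell 263: 263/448 × $10,254.00 → $6,019.64
After Purchase 2: 424 on hand, pool $9,970.36 (≈ $23.5150 each)
After Purchase 3: 730 on hand, pool $17,926.36 (≈ $24.5567 each)
Sale 2, sell 405: 405/730 × $17,926.36 → $9,945.44
After Purchase 4: 440 on hand, pool $10,855.92 (≈ $24.6725 each)
Sale 3, sell 275: 275/440 × $10,855.92 → $6,784.95
After Purchase 5: 513 on hand, pool $13,814.97 (≈ $26.9298 each)
After Purchase 6: 617 on hand, pool $16,310.97 (≈ $26.4359 each)
Sale 4, sell 264: 264/617 × $16,310.97 → $6,979.08
Total COGS = $6,019.64 + $9,945.44 + $6,784.95 + $6,979.08 = $29,729.11
Ending inventory (cost pool remaining) = $9,331.89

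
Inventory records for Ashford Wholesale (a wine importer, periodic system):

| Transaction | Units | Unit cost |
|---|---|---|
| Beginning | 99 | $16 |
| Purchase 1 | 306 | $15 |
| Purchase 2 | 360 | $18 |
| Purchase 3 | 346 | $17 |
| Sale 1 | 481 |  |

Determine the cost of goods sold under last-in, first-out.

COGS = $8,312

Sale 1 (481) [LIFO — newest first]: 346 @ $17 + 135 @ $18 = $8,312
Ending inventory: 99 @ $16 + 306 @ $15 + 225 @ $18 = $10,224
Check: goods available $18,536 = COGS $8,312 + ending $10,224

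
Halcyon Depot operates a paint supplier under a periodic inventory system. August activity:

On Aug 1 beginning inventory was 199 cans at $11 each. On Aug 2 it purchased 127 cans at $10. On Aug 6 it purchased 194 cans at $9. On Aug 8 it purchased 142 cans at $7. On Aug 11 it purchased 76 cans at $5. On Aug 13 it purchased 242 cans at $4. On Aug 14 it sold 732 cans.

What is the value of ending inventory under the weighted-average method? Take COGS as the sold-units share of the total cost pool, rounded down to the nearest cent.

Aug 14, sell 732: 732/980 × $7,547.00 → $5,637.14
Ending inventory (cost pool remaining) = $1,909.86

Ending inventory = $1,909.86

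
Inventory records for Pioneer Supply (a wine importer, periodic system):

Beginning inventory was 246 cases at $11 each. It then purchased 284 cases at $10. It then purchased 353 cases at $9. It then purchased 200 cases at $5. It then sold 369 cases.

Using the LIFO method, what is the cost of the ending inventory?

Sale 1 (369) [LIFO — newest first]: 200 @ $5 + 169 @ $9 = $2,521
Ending inventory: 246 @ $11 + 284 @ $10 + 184 @ $9 = $7,202

Ending inventory = $7,202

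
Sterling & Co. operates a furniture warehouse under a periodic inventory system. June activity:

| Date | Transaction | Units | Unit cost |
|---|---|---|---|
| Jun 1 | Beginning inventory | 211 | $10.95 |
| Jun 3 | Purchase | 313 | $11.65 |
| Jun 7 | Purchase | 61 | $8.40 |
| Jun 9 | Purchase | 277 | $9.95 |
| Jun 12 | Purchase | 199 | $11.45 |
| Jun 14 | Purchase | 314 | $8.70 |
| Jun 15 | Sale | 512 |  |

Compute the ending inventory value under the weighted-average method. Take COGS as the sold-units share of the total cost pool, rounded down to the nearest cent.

Jun 15, sell 512: 512/1375 × $14,235.80 → $5,300.89
Ending inventory (cost pool remaining) = $8,934.91
Check: goods available $14,235.80 = COGS $5,300.89 + ending $8,934.91

Ending inventory = $8,934.91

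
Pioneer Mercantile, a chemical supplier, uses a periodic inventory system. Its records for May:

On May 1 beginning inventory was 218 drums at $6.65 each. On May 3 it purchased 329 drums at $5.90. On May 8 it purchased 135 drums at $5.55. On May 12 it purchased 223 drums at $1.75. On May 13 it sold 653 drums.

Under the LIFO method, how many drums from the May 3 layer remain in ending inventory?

34

May 13, 653 sold [LIFO — newest first]: 223 @ $1.75 + 135 @ $5.55 + 295 @ $5.90 = $2,880.00
Ending inventory: 218 @ $6.65 + 34 @ $5.90 = $1,650.30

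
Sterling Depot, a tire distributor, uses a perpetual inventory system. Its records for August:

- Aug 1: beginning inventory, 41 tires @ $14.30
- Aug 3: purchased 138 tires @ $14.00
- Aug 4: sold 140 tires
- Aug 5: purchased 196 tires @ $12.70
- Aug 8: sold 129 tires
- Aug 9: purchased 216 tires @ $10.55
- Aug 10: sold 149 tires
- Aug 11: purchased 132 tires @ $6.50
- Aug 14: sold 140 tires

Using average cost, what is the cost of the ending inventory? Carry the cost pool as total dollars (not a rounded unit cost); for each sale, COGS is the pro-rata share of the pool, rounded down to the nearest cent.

Ending inventory = $1,524.79

After Aug 1: 41 on hand, pool $586.30 (≈ $14.3000 each)
After Aug 3: 179 on hand, pool $2,518.30 (≈ $14.0687 each)
Aug 4, sell 140: 140/179 × $2,518.30 → $1,969.62
After Aug 5: 235 on hand, pool $3,037.88 (≈ $12.9271 each)
Aug 8, sell 129: 129/235 × $3,037.88 → $1,667.60
After Aug 9: 322 on hand, pool $3,649.08 (≈ $11.3325 each)
Aug 10, sell 149: 149/322 × $3,649.08 → $1,688.54
After Aug 11: 305 on hand, pool $2,818.54 (≈ $9.2411 each)
Aug 14, sell 140: 140/305 × $2,818.54 → $1,293.75
Total COGS = $1,969.62 + $1,667.60 + $1,688.54 + $1,293.75 = $6,619.51
Ending inventory (cost pool remaining) = $1,524.79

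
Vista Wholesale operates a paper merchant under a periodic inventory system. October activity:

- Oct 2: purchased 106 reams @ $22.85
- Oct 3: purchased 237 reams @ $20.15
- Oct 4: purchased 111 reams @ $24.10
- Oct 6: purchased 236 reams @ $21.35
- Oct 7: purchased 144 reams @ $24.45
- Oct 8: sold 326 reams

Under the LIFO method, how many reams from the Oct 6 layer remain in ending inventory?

Oct 8, 326 sold [LIFO — newest first]: 144 @ $24.45 + 182 @ $21.35 = $7,406.50
Ending inventory: 106 @ $22.85 + 237 @ $20.15 + 111 @ $24.10 + 54 @ $21.35 = $11,025.65

54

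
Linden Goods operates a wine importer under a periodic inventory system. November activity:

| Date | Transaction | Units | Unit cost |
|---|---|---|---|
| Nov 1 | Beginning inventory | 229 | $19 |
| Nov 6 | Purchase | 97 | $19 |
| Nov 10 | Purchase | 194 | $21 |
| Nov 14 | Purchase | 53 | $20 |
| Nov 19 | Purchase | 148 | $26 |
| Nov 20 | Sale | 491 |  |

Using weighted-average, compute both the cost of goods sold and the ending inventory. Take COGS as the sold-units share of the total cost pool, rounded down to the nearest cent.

COGS = $10,334.83; ending inventory = $4,841.17

Nov 20, sell 491: 491/721 × $15,176.00 → $10,334.83
Ending inventory (cost pool remaining) = $4,841.17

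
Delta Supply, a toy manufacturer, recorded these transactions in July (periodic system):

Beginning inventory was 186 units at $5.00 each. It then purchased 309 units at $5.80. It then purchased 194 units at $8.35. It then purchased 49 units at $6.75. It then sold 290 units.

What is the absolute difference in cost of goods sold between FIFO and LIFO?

FIFO COGS: 186 @ $5.00 + 104 @ $5.80 = $1,533.20
LIFO COGS: 49 @ $6.75 + 194 @ $8.35 + 47 @ $5.80 = $2,223.25
Difference = |$1,533.20 − $2,223.25| = $690.05

$690.05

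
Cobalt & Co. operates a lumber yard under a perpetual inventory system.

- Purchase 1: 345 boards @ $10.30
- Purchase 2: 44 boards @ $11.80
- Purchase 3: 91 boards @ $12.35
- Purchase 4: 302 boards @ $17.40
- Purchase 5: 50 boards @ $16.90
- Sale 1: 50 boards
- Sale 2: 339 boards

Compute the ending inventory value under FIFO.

Sale 1 (50) [FIFO — oldest first]: 50 @ $10.30 = $515.00
Sale 2 (339) [FIFO — oldest first]: 295 @ $10.30 + 44 @ $11.80 = $3,557.70
Total COGS = $515.00 + $3,557.70 = $4,072.70
Ending inventory: 91 @ $12.35 + 302 @ $17.40 + 50 @ $16.90 = $7,223.65

Ending inventory = $7,223.65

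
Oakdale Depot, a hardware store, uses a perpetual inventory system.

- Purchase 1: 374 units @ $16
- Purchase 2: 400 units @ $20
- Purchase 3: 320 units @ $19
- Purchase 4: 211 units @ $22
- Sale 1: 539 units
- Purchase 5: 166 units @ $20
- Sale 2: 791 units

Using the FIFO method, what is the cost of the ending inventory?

Ending inventory = $2,820

Sale 1 (539) [FIFO — oldest first]: 374 @ $16 + 165 @ $20 = $9,284
Sale 2 (791) [FIFO — oldest first]: 235 @ $20 + 320 @ $19 + 211 @ $22 + 25 @ $20 = $15,922
Total COGS = $9,284 + $15,922 = $25,206
Ending inventory: 141 @ $20 = $2,820
Check: goods available $28,026 = COGS $25,206 + ending $2,820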